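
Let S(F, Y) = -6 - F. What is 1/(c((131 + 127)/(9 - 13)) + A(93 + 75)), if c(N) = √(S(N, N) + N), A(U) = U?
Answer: 28/4705 - I*√6/28230 ≈ 0.0059511 - 8.6769e-5*I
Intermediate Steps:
c(N) = I*√6 (c(N) = √((-6 - N) + N) = √(-6) = I*√6)
1/(c((131 + 127)/(9 - 13)) + A(93 + 75)) = 1/(I*√6 + (93 + 75)) = 1/(I*√6 + 168) = 1/(168 + I*√6)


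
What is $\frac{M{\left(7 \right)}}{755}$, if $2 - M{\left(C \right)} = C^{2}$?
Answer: $- \frac{47}{755} \approx -0.062252$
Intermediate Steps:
$M{\left(C \right)} = 2 - C^{2}$
$\frac{M{\left(7 \right)}}{755} = \frac{2 - 7^{2}}{755} = \left(2 - 49\right) \frac{1}{755} = \left(-47\right) \frac{1}{755} = - \frac{47}{755}$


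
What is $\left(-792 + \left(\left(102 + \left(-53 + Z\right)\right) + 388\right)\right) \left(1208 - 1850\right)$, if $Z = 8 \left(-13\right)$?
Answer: $294678$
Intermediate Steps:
$Z = -104$
$\left(-792 + \left(\left(102 + \left(-53 + Z\right)\right) + 388\right)\right) \left(1208 - 1850\right) = \left(-792 + \left(\left(102 - 157\right) + 388\right)\right) \left(1208 - 1850\right) = \left(-792 + \left(\left(102 - 157\right) + 388\right)\right) \left(-642\right) = \left(-792 + \left(-55 + 388\right)\right) \left(-642\right) = \left(-792 + 333\right) \left(-642\right) = \left(-459\right) \left(-642\right) = 294678$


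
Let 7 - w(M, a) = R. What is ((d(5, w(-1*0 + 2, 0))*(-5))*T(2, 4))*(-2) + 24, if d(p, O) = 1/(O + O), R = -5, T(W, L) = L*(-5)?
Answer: 47/3 ≈ 15.667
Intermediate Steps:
T(W, L) = -5*L
w(M, a) = 12 (w(M, a) = 7 - 1*(-5) = 7 + 5 = 12)
d(p, O) = 1/(2*O)
((d(5, w(-1*0 + 2, 0))*(-5))*T(2, 4))*(-2) + 24 = ((((½)/12)*(-5))*(-5*4))*(-2) + 24 = ((((½)*(1/12))*(-5))*(-20))*(-2) + 24 = (((1/24)*(-5))*(-20))*(-2) + 24 = -5/24*(-20)*(-2) + 24 = (25/6)*(-2) + 24 = -25/3 + 24 = 47/3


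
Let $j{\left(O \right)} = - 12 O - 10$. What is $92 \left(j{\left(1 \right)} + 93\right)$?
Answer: $6532$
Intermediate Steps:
$j{\left(O \right)} = -10 - 12 O$
$92 \left(j{\left(1 \right)} + 93\right) = 92 \left(\left(-10 - 12\right) + 93\right) = 92 \left(-22 + 93\right) = 92 \cdot 71 = 6532$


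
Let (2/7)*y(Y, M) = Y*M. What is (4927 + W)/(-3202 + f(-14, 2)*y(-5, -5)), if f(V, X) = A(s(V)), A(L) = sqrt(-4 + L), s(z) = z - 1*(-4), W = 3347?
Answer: -17662232/6906661 - 482650*I*sqrt(14)/6906661 ≈ -2.5573 - 0.26147*I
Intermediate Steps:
s(z) = 4 + z (s(z) = z + 4 = 4 + z)
y(Y, M) = 7*M*Y/2 (y(Y, M) = 7*(Y*M)/2 = 7*(M*Y)/2 = 7*M*Y/2)
f(V, X) = sqrt(V) (f(V, X) = sqrt(-4 + (4 + V)) = sqrt(V))
(4927 + W)/(-3202 + f(-14, 2)*y(-5, -5)) = (4927 + 3347)/(-3202 + sqrt(-14)*((7/2)*(-5)*(-5))) = 8274/(-3202 + (I*sqrt(14))*(175/2)) = 8274/(-3202 + 175*I*sqrt(14)/2)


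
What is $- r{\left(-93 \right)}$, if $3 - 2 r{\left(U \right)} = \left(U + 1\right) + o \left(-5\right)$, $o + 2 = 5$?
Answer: $-55$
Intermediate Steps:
$o = 3$ ($o = -2 + 5 = 3$)
$r{\left(U \right)} = \frac{17}{2} - \frac{U}{2}$ ($r{\left(U \right)} = \frac{3}{2} - \frac{\left(U + 1\right) + 3 \left(-5\right)}{2} = \frac{3}{2} - \frac{\left(1 + U\right) - 15}{2} = \frac{3}{2} - \frac{-14 + U}{2} = \frac{3}{2} - \left(-7 + \frac{U}{2}\right) = \frac{17}{2} - \frac{U}{2}$)
$- r{\left(-93 \right)} = - (\frac{17}{2} - - \frac{93}{2}) = - (\frac{17}{2} + \frac{93}{2}) = \left(-1\right) 55 = -55$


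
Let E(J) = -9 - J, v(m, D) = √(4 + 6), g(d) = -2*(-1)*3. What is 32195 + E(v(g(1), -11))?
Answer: 32186 - √10 ≈ 32183.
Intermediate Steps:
g(d) = 6 (g(d) = 2*3 = 6)
v(m, D) = √10
32195 + E(v(g(1), -11)) = 32195 + (-9 - √10) = 32186 - √10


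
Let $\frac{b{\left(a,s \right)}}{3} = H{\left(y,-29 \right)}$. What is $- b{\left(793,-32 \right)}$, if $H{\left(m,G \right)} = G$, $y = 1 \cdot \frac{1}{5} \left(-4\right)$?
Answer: $87$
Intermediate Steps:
$y = - \frac{4}{5}$ ($y = 1 \cdot \frac{1}{5} \left(-4\right) = \frac{1}{5} \left(-4\right) = - \frac{4}{5} \approx -0.8$)
$b{\left(a,s \right)} = -87$ ($b{\left(a,s \right)} = 3 \left(-29\right) = -87$)
$- b{\left(793,-32 \right)} = \left(-1\right) \left(-87\right) = 87$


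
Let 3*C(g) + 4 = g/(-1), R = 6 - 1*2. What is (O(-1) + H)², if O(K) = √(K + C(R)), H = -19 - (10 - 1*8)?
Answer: (63 - I*√33)²/9 ≈ 437.33 - 80.424*I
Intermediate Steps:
R = 4 (R = 6 - 2 = 4)
H = -21 (H = -19 - (10 - 8) = -19 - 1*2 = -19 - 2 = -21)
C(g) = -4/3 - g/3 (C(g) = -4/3 + (g/(-1))/3 = -4/3 + (g*(-1))/3 = -4/3 + (-g)/3 = -4/3 - g/3)
O(K) = √(-8/3 + K) (O(K) = √(K + (-4/3 - ⅓*4)) = √(K + (-4/3 - 4/3)) = √(K - 8/3) = √(-8/3 + K))
(O(-1) + H)² = (√(-24 + 9*(-1))/3 - 21)² = (√(-24 - 9)/3 - 21)² = (√(-33)/3 - 21)² = ((I*√33)/3 - 21)² = (I*√33/3 - 21)² = (-21 + I*√33/3)²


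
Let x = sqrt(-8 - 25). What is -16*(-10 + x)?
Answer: 160 - 16*I*sqrt(33) ≈ 160.0 - 91.913*I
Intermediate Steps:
x = I*sqrt(33) (x = sqrt(-33) = I*sqrt(33) ≈ 5.7446*I)
-16*(-10 + x) = -16*(-10 + I*sqrt(33)) = 160 - 16*I*sqrt(33)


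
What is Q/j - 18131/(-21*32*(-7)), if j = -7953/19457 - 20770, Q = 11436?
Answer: -8373966408841/1901026781472 ≈ -4.4050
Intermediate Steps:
j = -404129843/19457 (j = -7953*1/19457 - 20770 = -7953/19457 - 20770 = -404129843/19457 ≈ -20770.)
Q/j - 18131/(-21*32*(-7)) = 11436/(-404129843/19457) - 18131/(-21*32*(-7)) = 11436*(-19457/404129843) - 18131/((-672*(-7))) = -222510252/404129843 - 18131/4704 = -8373966408841/1901026781472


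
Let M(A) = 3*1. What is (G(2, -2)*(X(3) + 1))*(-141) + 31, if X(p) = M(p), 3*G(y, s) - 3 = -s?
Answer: -909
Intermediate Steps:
M(A) = 3
G(y, s) = 1 - s/3 (G(y, s) = 1 + (-s)/3 = 1 - s/3)
X(p) = 3
(G(2, -2)*(X(3) + 1))*(-141) + 31 = ((1 - 1/3*(-2))*(3 + 1))*(-141) + 31 = ((1 + 2/3)*4)*(-141) + 31 = ((5/3)*4)*(-141) + 31 = (20/3)*(-141) + 31 = -940 + 31 = -909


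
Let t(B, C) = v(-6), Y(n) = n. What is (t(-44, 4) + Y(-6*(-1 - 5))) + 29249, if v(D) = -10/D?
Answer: 87860/3 ≈ 29287.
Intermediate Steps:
t(B, C) = 5/3 (t(B, C) = -10/(-6) = -10*(-1/6) = 5/3)
(t(-44, 4) + Y(-6*(-1 - 5))) + 29249 = (5/3 - 6*(-1 - 5)) + 29249 = (5/3 - 6*(-6)) + 29249 = (5/3 + 36) + 29249 = 113/3 + 29249 = 87860/3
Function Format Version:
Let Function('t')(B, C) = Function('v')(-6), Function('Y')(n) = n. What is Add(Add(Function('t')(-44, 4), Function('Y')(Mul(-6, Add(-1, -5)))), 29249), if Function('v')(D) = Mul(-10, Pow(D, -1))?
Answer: Rational(87860, 3) ≈ 29287.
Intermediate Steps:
Function('t')(B, C) = Rational(5, 3) (Function('t')(B, C) = Mul(-10, Pow(-6, -1)) = Mul(-10, Rational(-1, 6)) = Rational(5, 3))
Add(Add(Function('t')(-44, 4), Function('Y')(Mul(-6, Add(-1, -5)))), 29249) = Add(Add(Rational(5, 3), Mul(-6, Add(-1, -5))), 29249) = Add(Add(Rational(5, 3), Mul(-6, -6)), 29249) = Add(Add(Rational(5, 3), 36), 29249) = Add(Rational(113, 3), 29249) = Rational(87860, 3)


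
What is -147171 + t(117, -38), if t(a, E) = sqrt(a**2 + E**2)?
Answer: -147171 + sqrt(15133) ≈ -1.4705e+5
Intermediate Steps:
t(a, E) = sqrt(E**2 + a**2)
-147171 + t(117, -38) = -147171 + sqrt((-38)**2 + 117**2) = -147171 + sqrt(1444 + 13689) = -147171 + sqrt(15133)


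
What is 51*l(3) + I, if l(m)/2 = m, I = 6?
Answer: 312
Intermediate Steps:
l(m) = 2*m
51*l(3) + I = 51*(2*3) + 6 = 51*6 + 6 = 306 + 6 = 312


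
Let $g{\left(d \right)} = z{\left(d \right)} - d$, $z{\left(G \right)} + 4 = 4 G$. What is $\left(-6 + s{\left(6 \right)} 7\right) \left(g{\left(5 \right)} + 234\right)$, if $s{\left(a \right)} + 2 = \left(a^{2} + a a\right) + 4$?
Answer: $125440$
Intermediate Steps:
$z{\left(G \right)} = -4 + 4 G$
$g{\left(d \right)} = -4 + 3 d$ ($g{\left(d \right)} = \left(-4 + 4 d\right) - d = -4 + 3 d$)
$s{\left(a \right)} = 2 + 2 a^{2}$ ($s{\left(a \right)} = -2 + \left(\left(a^{2} + a a\right) + 4\right) = -2 + \left(\left(a^{2} + a^{2}\right) + 4\right) = -2 + \left(2 a^{2} + 4\right) = -2 + \left(4 + 2 a^{2}\right) = 2 + 2 a^{2}$)
$\left(-6 + s{\left(6 \right)} 7\right) \left(g{\left(5 \right)} + 234\right) = \left(-6 + \left(2 + 2 \cdot 6^{2}\right) 7\right) \left(\left(-4 + 3 \cdot 5\right) + 234\right) = \left(-6 + \left(2 + 2 \cdot 36\right) 7\right) \left(\left(-4 + 15\right) + 234\right) = \left(-6 + \left(2 + 72\right) 7\right) \left(11 + 234\right) = \left(-6 + 74 \cdot 7\right) 245 = \left(-6 + 518\right) 245 = 512 \cdot 245 = 125440$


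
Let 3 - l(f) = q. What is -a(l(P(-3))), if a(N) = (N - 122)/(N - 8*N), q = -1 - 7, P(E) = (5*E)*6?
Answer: -111/77 ≈ -1.4416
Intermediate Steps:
P(E) = 30*E
q = -8
l(f) = 11 (l(f) = 3 - 1*(-8) = 3 + 8 = 11)
a(N) = -(-122 + N)/(7*N) (a(N) = (-122 + N)/((-7*N)) = (-122 + N)*(-1/(7*N)) = -(-122 + N)/(7*N))
-a(l(P(-3))) = -(122 - 1*11)/(7*11) = -(122 - 11)/(7*11) = -111/(7*11) = -1*111/77 = -111/77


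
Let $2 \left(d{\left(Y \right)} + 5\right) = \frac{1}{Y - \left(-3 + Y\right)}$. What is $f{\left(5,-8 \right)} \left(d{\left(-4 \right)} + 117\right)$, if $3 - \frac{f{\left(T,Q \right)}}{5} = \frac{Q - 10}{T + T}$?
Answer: $2692$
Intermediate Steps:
$f{\left(T,Q \right)} = 15 - \frac{5 \left(-10 + Q\right)}{2 T}$ ($f{\left(T,Q \right)} = 15 - 5 \frac{Q - 10}{T + T} = 15 - 5 \frac{-10 + Q}{2 T} = 15 - \frac{5 \left(-10 + Q\right)}{2 T}$)
$d{\left(Y \right)} = - \frac{29}{6}$ ($d{\left(Y \right)} = -5 + \frac{1}{2 \left(Y - \left(-3 + Y\right)\right)} = -5 + \frac{1}{2 \cdot 3} = -5 + \frac{1}{2} \cdot \frac{1}{3} = -5 + \frac{1}{6} = - \frac{29}{6}$)
$f{\left(5,-8 \right)} \left(d{\left(-4 \right)} + 117\right) = \frac{5 \left(10 - -8 + 6 \cdot 5\right)}{2 \cdot 5} \left(- \frac{29}{6} + 117\right) = \frac{5}{2} \cdot \frac{1}{5} \left(10 + 8 + 30\right) \frac{673}{6} = \frac{5}{2} \cdot \frac{1}{5} \cdot 48 \cdot \frac{673}{6} = 24 \cdot \frac{673}{6} = 2692$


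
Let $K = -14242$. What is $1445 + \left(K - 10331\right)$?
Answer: $-23128$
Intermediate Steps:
$1445 + \left(K - 10331\right) = 1445 - 24573 = -23128$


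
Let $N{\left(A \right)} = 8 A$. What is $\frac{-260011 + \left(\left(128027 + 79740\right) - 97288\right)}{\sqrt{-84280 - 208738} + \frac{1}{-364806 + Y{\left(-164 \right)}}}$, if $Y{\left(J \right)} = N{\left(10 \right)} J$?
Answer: $\frac{18837343544}{13950397639191523} + \frac{7119121896209744 i \sqrt{293018}}{13950397639191523} \approx 1.3503 \cdot 10^{-6} + 276.24 i$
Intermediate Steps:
$Y{\left(J \right)} = 80 J$ ($Y{\left(J \right)} = 8 \cdot 10 J = 80 J$)
$\frac{-260011 + \left(\left(128027 + 79740\right) - 97288\right)}{\sqrt{-84280 - 208738} + \frac{1}{-364806 + Y{\left(-164 \right)}}} = \frac{-260011 + \left(\left(128027 + 79740\right) - 97288\right)}{\sqrt{-84280 - 208738} + \frac{1}{-364806 + 80 \left(-164\right)}} = \frac{-260011 + \left(207767 - 97288\right)}{\sqrt{-293018} + \frac{1}{-364806 - 13120}} = \frac{-260011 + 110479}{i \sqrt{293018} + \frac{1}{-377926}} = - \frac{149532}{i \sqrt{293018} - \frac{1}{377926}} = - \frac{149532}{- \frac{1}{377926} + i \sqrt{293018}}$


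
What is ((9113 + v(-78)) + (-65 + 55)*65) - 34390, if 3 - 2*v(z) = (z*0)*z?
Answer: -51851/2 ≈ -25926.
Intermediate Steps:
v(z) = 3/2 (v(z) = 3/2 - z*0*z/2 = 3/2 - 0*z = 3/2 - ½*0 = 3/2 + 0 = 3/2)
((9113 + v(-78)) + (-65 + 55)*65) - 34390 = ((9113 + 3/2) + (-65 + 55)*65) - 34390 = (18229/2 - 10*65) - 34390 = (18229/2 - 650) - 34390 = 16929/2 - 34390 = -51851/2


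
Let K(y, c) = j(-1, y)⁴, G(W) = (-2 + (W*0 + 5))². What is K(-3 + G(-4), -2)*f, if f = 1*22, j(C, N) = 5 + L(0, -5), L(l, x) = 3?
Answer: 90112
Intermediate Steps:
j(C, N) = 8 (j(C, N) = 5 + 3 = 8)
f = 22
G(W) = 9 (G(W) = (-2 + (0 + 5))² = (-2 + 5)² = 3² = 9)
K(y, c) = 4096 (K(y, c) = 8⁴ = 4096)
K(-3 + G(-4), -2)*f = 4096*22 = 90112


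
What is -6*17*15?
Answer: -1530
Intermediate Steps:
-6*17*15 = -102*15 = -1530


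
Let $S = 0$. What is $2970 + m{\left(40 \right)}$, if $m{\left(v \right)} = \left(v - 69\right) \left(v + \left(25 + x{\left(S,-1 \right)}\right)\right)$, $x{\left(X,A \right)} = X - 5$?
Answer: $1230$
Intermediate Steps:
$x{\left(X,A \right)} = -5 + X$
$m{\left(v \right)} = \left(-69 + v\right) \left(20 + v\right)$ ($m{\left(v \right)} = \left(v - 69\right) \left(v + \left(25 + \left(-5 + 0\right)\right)\right) = \left(-69 + v\right) \left(v + \left(25 - 5\right)\right) = \left(-69 + v\right) \left(v + 20\right) = \left(-69 + v\right) \left(20 + v\right)$)
$2970 + m{\left(40 \right)} = 2970 - \left(3340 - 1600\right) = 2970 - 1740 = 1230$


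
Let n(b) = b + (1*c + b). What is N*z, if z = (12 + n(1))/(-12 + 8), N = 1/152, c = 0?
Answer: -7/304 ≈ -0.023026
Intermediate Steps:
N = 1/152 ≈ 0.0065789
n(b) = 2*b (n(b) = b + (1*0 + b) = b + (0 + b) = b + b = 2*b)
z = -7/2 (z = (12 + 2*1)/(-12 + 8) = (12 + 2)/(-4) = 14*(-¼) = -7/2 ≈ -3.5000)
N*z = (1/152)*(-7/2) = -7/304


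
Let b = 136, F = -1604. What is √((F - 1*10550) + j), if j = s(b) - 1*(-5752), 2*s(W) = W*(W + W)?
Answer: √12094 ≈ 109.97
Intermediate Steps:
s(W) = W² (s(W) = (W*(W + W))/2 = (W*(2*W))/2 = (2*W²)/2 = W²)
j = 24248 (j = 136² - 1*(-5752) = 18496 + 5752 = 24248)
√((F - 1*10550) + j) = √((-1604 - 1*10550) + 24248) = √((-1604 - 10550) + 24248) = √(-12154 + 24248) = √12094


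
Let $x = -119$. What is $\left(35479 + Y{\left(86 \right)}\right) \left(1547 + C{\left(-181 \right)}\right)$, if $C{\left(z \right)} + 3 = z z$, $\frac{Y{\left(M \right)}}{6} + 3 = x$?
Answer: $1191995835$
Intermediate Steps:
$Y{\left(M \right)} = -732$ ($Y{\left(M \right)} = -18 + 6 \left(-119\right) = -18 - 714 = -732$)
$C{\left(z \right)} = -3 + z^{2}$ ($C{\left(z \right)} = -3 + z z = -3 + z^{2}$)
$\left(35479 + Y{\left(86 \right)}\right) \left(1547 + C{\left(-181 \right)}\right) = \left(35479 - 732\right) \left(1547 - \left(3 - \left(-181\right)^{2}\right)\right) = 34747 \left(1547 + \left(-3 + 32761\right)\right) = 34747 \left(1547 + 32758\right) = 34747 \cdot 34305 = 1191995835$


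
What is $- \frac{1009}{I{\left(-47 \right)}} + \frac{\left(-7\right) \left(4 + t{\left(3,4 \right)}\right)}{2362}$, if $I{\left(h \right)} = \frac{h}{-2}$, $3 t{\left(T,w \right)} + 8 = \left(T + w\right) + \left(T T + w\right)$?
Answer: $- \frac{2384574}{55507} \approx -42.96$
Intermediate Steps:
$t{\left(T,w \right)} = - \frac{8}{3} + \frac{T}{3} + \frac{T^{2}}{3} + \frac{2 w}{3}$ ($t{\left(T,w \right)} = - \frac{8}{3} + \frac{\left(T + w\right) + \left(T T + w\right)}{3} = - \frac{8}{3} + \frac{\left(T + w\right) + \left(T^{2} + w\right)}{3} = - \frac{8}{3} + \frac{\left(T + w\right) + \left(w + T^{2}\right)}{3} = - \frac{8}{3} + \frac{T + T^{2} + 2 w}{3} = - \frac{8}{3} + \left(\frac{T}{3} + \frac{T^{2}}{3} + \frac{2 w}{3}\right) = - \frac{8}{3} + \frac{T}{3} + \frac{T^{2}}{3} + \frac{2 w}{3}$)
$I{\left(h \right)} = - \frac{h}{2}$ ($I{\left(h \right)} = h \left(- \frac{1}{2}\right) = - \frac{h}{2}$)
$- \frac{1009}{I{\left(-47 \right)}} + \frac{\left(-7\right) \left(4 + t{\left(3,4 \right)}\right)}{2362} = - \frac{1009}{\left(- \frac{1}{2}\right) \left(-47\right)} + \frac{\left(-7\right) \left(4 + \left(- \frac{8}{3} + \frac{1}{3} \cdot 3 + \frac{3^{2}}{3} + \frac{2}{3} \cdot 4\right)\right)}{2362} = - \frac{1009}{\frac{47}{2}} + - 7 \left(4 + \left(- \frac{8}{3} + 1 + \frac{1}{3} \cdot 9 + \frac{8}{3}\right)\right) \frac{1}{2362} = \left(-1009\right) \frac{2}{47} + - 7 \left(4 + \left(- \frac{8}{3} + 1 + 3 + \frac{8}{3}\right)\right) \frac{1}{2362} = - \frac{2018}{47} + - 7 \left(4 + 4\right) \frac{1}{2362} = - \frac{2018}{47} + \left(-7\right) 8 \cdot \frac{1}{2362} = - \frac{2018}{47} - \frac{28}{1181} = - \frac{2384574}{55507}$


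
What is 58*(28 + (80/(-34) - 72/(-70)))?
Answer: 920576/595 ≈ 1547.2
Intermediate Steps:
58*(28 + (80/(-34) - 72/(-70))) = 58*(28 + (80*(-1/34) - 72*(-1/70))) = 58*(28 + (-40/17 + 36/35)) = 58*(28 - 788/595) = 58*(15872/595) = 920576/595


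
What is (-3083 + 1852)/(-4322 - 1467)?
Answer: 1231/5789 ≈ 0.21264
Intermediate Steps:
(-3083 + 1852)/(-4322 - 1467) = -1231/(-5789) = -1231*(-1/5789) = 1231/5789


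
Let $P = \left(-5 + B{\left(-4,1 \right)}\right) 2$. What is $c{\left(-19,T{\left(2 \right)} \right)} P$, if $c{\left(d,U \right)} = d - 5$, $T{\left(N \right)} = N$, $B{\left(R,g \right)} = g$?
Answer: $192$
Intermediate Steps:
$c{\left(d,U \right)} = -5 + d$ ($c{\left(d,U \right)} = d - 5 = -5 + d$)
$P = -8$ ($P = \left(-5 + 1\right) 2 = \left(-4\right) 2 = -8$)
$c{\left(-19,T{\left(2 \right)} \right)} P = \left(-5 - 19\right) \left(-8\right) = \left(-24\right) \left(-8\right) = 192$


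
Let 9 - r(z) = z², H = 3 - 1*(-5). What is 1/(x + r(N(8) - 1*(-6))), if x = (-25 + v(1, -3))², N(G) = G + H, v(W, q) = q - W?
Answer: 1/366 ≈ 0.0027322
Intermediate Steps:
H = 8 (H = 3 + 5 = 8)
N(G) = 8 + G (N(G) = G + 8 = 8 + G)
r(z) = 9 - z²
x = 841 (x = (-25 + (-3 - 1*1))² = (-25 + (-3 - 1))² = (-25 - 4)² = (-29)² = 841)
1/(x + r(N(8) - 1*(-6))) = 1/(841 + (9 - ((8 + 8) - 1*(-6))²)) = 1/(841 + (9 - (16 + 6)²)) = 1/(841 + (9 - 1*22²)) = 1/(841 + (9 - 1*484)) = 1/(841 + (9 - 484)) = 1/(841 - 475) = 1/366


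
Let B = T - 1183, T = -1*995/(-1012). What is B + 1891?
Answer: 717491/1012 ≈ 708.98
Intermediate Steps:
T = 995/1012 (T = -995*(-1/1012) = 995/1012 ≈ 0.98320)
B = -1196201/1012 (B = 995/1012 - 1183 = -1196201/1012 ≈ -1182.0)
B + 1891 = -1196201/1012 + 1891 = 717491/1012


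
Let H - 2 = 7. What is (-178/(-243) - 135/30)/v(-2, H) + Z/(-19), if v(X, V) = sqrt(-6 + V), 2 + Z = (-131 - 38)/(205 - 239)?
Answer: -101/646 - 1831*sqrt(3)/1458 ≈ -2.3315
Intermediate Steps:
H = 9 (H = 2 + 7 = 9)
Z = 101/34 (Z = -2 + (-131 - 38)/(205 - 239) = -2 - 169/(-34) = -2 - 169*(-1/34) = -2 + 169/34 = 101/34 ≈ 2.9706)
(-178/(-243) - 135/30)/v(-2, H) + Z/(-19) = (-178/(-243) - 135/30)/(sqrt(-6 + 9)) + (101/34)/(-19) = (-178*(-1/243) - 135*1/30)/(sqrt(3)) + (101/34)*(-1/19) = (178/243 - 9/2)*(sqrt(3)/3) - 101/646 = -1831*sqrt(3)/1458 - 101/646 = -101/646 - 1831*sqrt(3)/1458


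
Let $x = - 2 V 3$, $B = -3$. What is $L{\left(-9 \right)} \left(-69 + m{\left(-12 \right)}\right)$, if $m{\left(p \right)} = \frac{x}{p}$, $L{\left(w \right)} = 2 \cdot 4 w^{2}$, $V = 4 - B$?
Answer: $-42444$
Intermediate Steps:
$V = 7$ ($V = 4 - -3 = 4 + 3 = 7$)
$L{\left(w \right)} = 8 w^{2}$
$x = -42$ ($x = \left(-2\right) 7 \cdot 3 = \left(-14\right) 3 = -42$)
$m{\left(p \right)} = - \frac{42}{p}$
$L{\left(-9 \right)} \left(-69 + m{\left(-12 \right)}\right) = 8 \left(-9\right)^{2} \left(-69 - \frac{42}{-12}\right) = 8 \cdot 81 \left(-69 - - \frac{7}{2}\right) = 648 \left(-69 + \frac{7}{2}\right) = 648 \left(- \frac{131}{2}\right) = -42444$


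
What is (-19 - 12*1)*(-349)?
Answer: 10819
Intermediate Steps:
(-19 - 12*1)*(-349) = (-19 - 12)*(-349) = -31*(-349) = 10819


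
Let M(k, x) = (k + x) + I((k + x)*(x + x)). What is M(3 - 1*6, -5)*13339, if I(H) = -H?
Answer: -1173832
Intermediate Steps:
M(k, x) = k + x - 2*x*(k + x) (M(k, x) = (k + x) - (k + x)*(x + x) = (k + x) - (k + x)*2*x = (k + x) - 2*x*(k + x) = k + x - 2*x*(k + x))
M(3 - 1*6, -5)*13339 = ((3 - 1*6) - 5 - 2*(-5)*((3 - 1*6) - 5))*13339 = ((3 - 6) - 5 - 2*(-5)*((3 - 6) - 5))*13339 = (-3 - 5 - 2*(-5)*(-3 - 5))*13339 = (-3 - 5 - 2*(-5)*(-8))*13339 = (-3 - 5 - 80)*13339 = -88*13339 = -1173832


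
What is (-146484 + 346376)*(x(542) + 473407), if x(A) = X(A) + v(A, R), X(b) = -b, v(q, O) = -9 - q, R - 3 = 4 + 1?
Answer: 94411790088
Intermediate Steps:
R = 8 (R = 3 + (4 + 1) = 3 + 5 = 8)
x(A) = -9 - 2*A (x(A) = -A + (-9 - A) = -9 - 2*A)
(-146484 + 346376)*(x(542) + 473407) = (-146484 + 346376)*((-9 - 2*542) + 473407) = 199892*((-9 - 1084) + 473407) = 199892*(-1093 + 473407) = 199892*472314 = 94411790088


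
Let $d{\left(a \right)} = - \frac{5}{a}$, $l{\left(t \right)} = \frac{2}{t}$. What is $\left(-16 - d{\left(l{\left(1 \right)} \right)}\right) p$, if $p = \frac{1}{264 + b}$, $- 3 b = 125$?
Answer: $- \frac{81}{1334} \approx -0.06072$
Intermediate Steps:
$b = - \frac{125}{3}$ ($b = \left(- \frac{1}{3}\right) 125 = - \frac{125}{3} \approx -41.667$)
$p = \frac{3}{667}$ ($p = \frac{1}{264 - \frac{125}{3}} = \frac{1}{\frac{667}{3}} = \frac{3}{667} \approx 0.0044978$)
$\left(-16 - d{\left(l{\left(1 \right)} \right)}\right) p = \left(-16 - - \frac{5}{2 \cdot 1^{-1}}\right) \frac{3}{667} = \left(-16 - - \frac{5}{2 \cdot 1}\right) \frac{3}{667} = \left(-16 - - \frac{5}{2}\right) \frac{3}{667} = \left(-16 + \frac{5}{2}\right) \frac{3}{667} = \left(- \frac{27}{2}\right) \frac{3}{667} = - \frac{81}{1334}$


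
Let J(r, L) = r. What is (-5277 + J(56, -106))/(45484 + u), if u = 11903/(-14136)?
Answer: -73804056/642949921 ≈ -0.11479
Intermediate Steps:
u = -11903/14136 (u = 11903*(-1/14136) = -11903/14136 ≈ -0.84203)
(-5277 + J(56, -106))/(45484 + u) = (-5277 + 56)/(45484 - 11903/14136) = -5221/642949921/14136 = -5221*14136/642949921 = -73804056/642949921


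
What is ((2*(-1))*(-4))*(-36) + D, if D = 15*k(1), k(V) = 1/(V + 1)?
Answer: -561/2 ≈ -280.50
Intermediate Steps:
k(V) = 1/(1 + V)
D = 15/2 (D = 15/(1 + 1) = 15/2 ≈ 7.5000)
((2*(-1))*(-4))*(-36) + D = ((2*(-1))*(-4))*(-36) + 15/2 = -2*(-4)*(-36) + 15/2 = 8*(-36) + 15/2 = -288 + 15/2 = -561/2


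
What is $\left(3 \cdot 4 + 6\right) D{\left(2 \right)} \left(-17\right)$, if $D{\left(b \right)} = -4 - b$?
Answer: $1836$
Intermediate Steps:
$\left(3 \cdot 4 + 6\right) D{\left(2 \right)} \left(-17\right) = \left(3 \cdot 4 + 6\right) \left(-4 - 2\right) \left(-17\right) = \left(12 + 6\right) \left(-4 - 2\right) \left(-17\right) = 18 \left(-6\right) \left(-17\right) = \left(-108\right) \left(-17\right) = 1836$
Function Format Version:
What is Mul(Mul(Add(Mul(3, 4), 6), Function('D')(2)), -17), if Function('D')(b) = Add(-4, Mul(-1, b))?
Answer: 1836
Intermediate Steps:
Mul(Mul(Add(Mul(3, 4), 6), Function('D')(2)), -17) = Mul(Mul(Add(Mul(3, 4), 6), Add(-4, Mul(-1, 2))), -17) = Mul(Mul(Add(12, 6), Add(-4, -2)), -17) = Mul(Mul(18, -6), -17) = Mul(-108, -17) = 1836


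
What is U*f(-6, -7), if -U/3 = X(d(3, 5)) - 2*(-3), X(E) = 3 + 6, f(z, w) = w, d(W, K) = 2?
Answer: 315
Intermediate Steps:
X(E) = 9
U = -45 (U = -3*(9 - 2*(-3)) = -3*(9 + 6) = -3*15 = -45)
U*f(-6, -7) = -45*(-7) = 315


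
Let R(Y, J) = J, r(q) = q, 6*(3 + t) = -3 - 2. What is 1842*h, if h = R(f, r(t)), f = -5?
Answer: -7061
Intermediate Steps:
t = -23/6 (t = -3 + (-3 - 2)/6 = -3 + (1/6)*(-5) = -3 - 5/6 = -23/6 ≈ -3.8333)
h = -23/6 ≈ -3.8333
1842*h = 1842*(-23/6) = -7061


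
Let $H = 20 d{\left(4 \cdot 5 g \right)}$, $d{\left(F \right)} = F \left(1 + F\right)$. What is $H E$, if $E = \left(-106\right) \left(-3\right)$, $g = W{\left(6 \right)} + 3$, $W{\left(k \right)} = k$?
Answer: $207208800$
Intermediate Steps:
$g = 9$ ($g = 6 + 3 = 9$)
$E = 318$
$H = 651600$ ($H = 20 \cdot 4 \cdot 5 \cdot 9 \left(1 + 4 \cdot 5 \cdot 9\right) = 20 \cdot 20 \cdot 9 \left(1 + 20 \cdot 9\right) = 20 \cdot 180 \left(1 + 180\right) = 20 \cdot 180 \cdot 181 = 20 \cdot 32580 = 651600$)
$H E = 651600 \cdot 318 = 207208800$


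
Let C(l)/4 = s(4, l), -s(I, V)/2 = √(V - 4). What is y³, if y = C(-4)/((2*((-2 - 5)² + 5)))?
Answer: 128*I*√2/19683 ≈ 0.0091967*I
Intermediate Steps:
s(I, V) = -2*√(-4 + V) (s(I, V) = -2*√(V - 4) = -2*√(-4 + V))
C(l) = -8*√(-4 + l) (C(l) = 4*(-2*√(-4 + l)) = -8*√(-4 + l))
y = -4*I*√2/27 (y = (-8*√(-4 - 4))/((2*((-2 - 5)² + 5))) = (-16*I*√2)/((2*((-7)² + 5))) = (-16*I*√2)/((2*(49 + 5))) = (-16*I*√2)/((2*54)) = -16*I*√2/108 = -16*I*√2*(1/108) = -4*I*√2/27 ≈ -0.20951*I)
y³ = (-4*I*√2/27)³ = 128*I*√2/19683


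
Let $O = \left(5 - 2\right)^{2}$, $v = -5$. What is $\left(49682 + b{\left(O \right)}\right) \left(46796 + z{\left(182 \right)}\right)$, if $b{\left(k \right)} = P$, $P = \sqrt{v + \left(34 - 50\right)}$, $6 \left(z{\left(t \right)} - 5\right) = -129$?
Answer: $2324099119 + \frac{93559 i \sqrt{21}}{2} \approx 2.3241 \cdot 10^{9} + 2.1437 \cdot 10^{5} i$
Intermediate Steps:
$z{\left(t \right)} = - \frac{33}{2}$ ($z{\left(t \right)} = 5 + \frac{1}{6} \left(-129\right) = 5 - \frac{43}{2} = - \frac{33}{2}$)
$O = 9$ ($O = 3^{2} = 9$)
$P = i \sqrt{21}$ ($P = \sqrt{-5 + \left(34 - 50\right)} = \sqrt{-5 - 16} = \sqrt{-21} = i \sqrt{21} \approx 4.5826 i$)
$b{\left(k \right)} = i \sqrt{21}$
$\left(49682 + b{\left(O \right)}\right) \left(46796 + z{\left(182 \right)}\right) = \left(49682 + i \sqrt{21}\right) \left(46796 - \frac{33}{2}\right) = \left(49682 + i \sqrt{21}\right) \frac{93559}{2} = 2324099119 + \frac{93559 i \sqrt{21}}{2}$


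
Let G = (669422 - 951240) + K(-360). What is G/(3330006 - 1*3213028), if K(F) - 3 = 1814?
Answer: -280001/116978 ≈ -2.3936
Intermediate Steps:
K(F) = 1817 (K(F) = 3 + 1814 = 1817)
G = -280001 (G = (669422 - 951240) + 1817 = -281818 + 1817 = -280001)
G/(3330006 - 1*3213028) = -280001/(3330006 - 1*3213028) = -280001/(3330006 - 3213028) = -280001/116978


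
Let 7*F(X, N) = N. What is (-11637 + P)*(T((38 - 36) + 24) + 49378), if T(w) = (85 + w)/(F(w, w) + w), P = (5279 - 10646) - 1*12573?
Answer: -303797227377/208 ≈ -1.4606e+9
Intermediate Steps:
F(X, N) = N/7
P = -17940 (P = -5367 - 12573 = -17940)
T(w) = 7*(85 + w)/(8*w) (T(w) = (85 + w)/(w/7 + w) = (85 + w)/((8*w/7)) = (85 + w)*(7/(8*w)) = 7*(85 + w)/(8*w))
(-11637 + P)*(T((38 - 36) + 24) + 49378) = (-11637 - 17940)*(7*(85 + ((38 - 36) + 24))/(8*((38 - 36) + 24)) + 49378) = -29577*(7*(85 + (2 + 24))/(8*(2 + 24)) + 49378) = -29577*((7/8)*(85 + 26)/26 + 49378) = -29577*((7/8)*(1/26)*111 + 49378) = -29577*(777/208 + 49378) = -29577*10271401/208 = -303797227377/208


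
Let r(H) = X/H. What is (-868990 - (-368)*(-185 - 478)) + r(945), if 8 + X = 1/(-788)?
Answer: -165757445029/148932 ≈ -1.1130e+6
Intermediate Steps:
X = -6305/788 (X = -8 + 1/(-788) = -8 - 1/788 = -6305/788 ≈ -8.0013)
r(H) = -6305/(788*H)
(-868990 - (-368)*(-185 - 478)) + r(945) = (-868990 - (-368)*(-185 - 478)) - 6305/788/945 = (-868990 - (-368)*(-663)) - 6305/788*1/945 = (-868990 - 1*243984) - 1261/148932 = (-868990 - 243984) - 1261/148932 = -1112974 - 1261/148932 = -165757445029/148932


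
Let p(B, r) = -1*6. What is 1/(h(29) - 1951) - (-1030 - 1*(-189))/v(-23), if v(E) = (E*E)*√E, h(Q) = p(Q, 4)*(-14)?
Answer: -1/1867 - 841*I*√23/12167 ≈ -0.00053562 - 0.33149*I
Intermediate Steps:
p(B, r) = -6
h(Q) = 84 (h(Q) = -6*(-14) = 84)
v(E) = E^(5/2) (v(E) = E²*√E = E^(5/2))
1/(h(29) - 1951) - (-1030 - 1*(-189))/v(-23) = 1/(84 - 1951) - (-1030 - 1*(-189))/((-23)^(5/2)) = 1/(-1867) - (-1030 + 189)/(529*I*√23) = -1/1867 - (-841)*(-I*√23/12167) = -1/1867 - 841*I*√23/12167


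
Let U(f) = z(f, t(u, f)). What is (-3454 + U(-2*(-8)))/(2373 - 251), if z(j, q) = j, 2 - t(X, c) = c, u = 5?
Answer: -1719/1061 ≈ -1.6202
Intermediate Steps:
t(X, c) = 2 - c
U(f) = f
(-3454 + U(-2*(-8)))/(2373 - 251) = (-3454 - 2*(-8))/(2373 - 251) = (-3454 + 16)/2122 = -3438*1/2122 = -1719/1061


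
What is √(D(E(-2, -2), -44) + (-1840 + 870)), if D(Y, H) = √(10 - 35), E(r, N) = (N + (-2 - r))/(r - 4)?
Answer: √(-970 + 5*I) ≈ 0.08027 + 31.145*I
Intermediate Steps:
E(r, N) = (-2 + N - r)/(-4 + r)
D(Y, H) = 5*I (D(Y, H) = √(-25) = 5*I)
√(D(E(-2, -2), -44) + (-1840 + 870)) = √(5*I + (-1840 + 870)) = √(5*I - 970) = √(-970 + 5*I)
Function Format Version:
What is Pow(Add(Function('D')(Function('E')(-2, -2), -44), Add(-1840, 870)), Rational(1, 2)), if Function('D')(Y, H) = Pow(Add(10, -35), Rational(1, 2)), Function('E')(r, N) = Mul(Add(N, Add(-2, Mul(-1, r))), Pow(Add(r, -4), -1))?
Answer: Pow(Add(-970, Mul(5, I)), Rational(1, 2)) ≈ Add(0.08027, Mul(31.145, I))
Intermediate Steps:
Function('E')(r, N) = Mul(Pow(Add(-4, r), -1), Add(-2, N, Mul(-1, r))) (Function('E')(r, N) = Mul(Add(-2, N, Mul(-1, r)), Pow(Add(-4, r), -1)) = Mul(Pow(Add(-4, r), -1), Add(-2, N, Mul(-1, r))))
Function('D')(Y, H) = Mul(5, I) (Function('D')(Y, H) = Pow(-25, Rational(1, 2)) = Mul(5, I))
Pow(Add(Function('D')(Function('E')(-2, -2), -44), Add(-1840, 870)), Rational(1, 2)) = Pow(Add(Mul(5, I), Add(-1840, 870)), Rational(1, 2)) = Pow(Add(Mul(5, I), -970), Rational(1, 2)) = Pow(Add(-970, Mul(5, I)), Rational(1, 2))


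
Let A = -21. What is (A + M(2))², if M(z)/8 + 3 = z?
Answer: 841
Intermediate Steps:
M(z) = -24 + 8*z
(A + M(2))² = (-21 + (-24 + 8*2))² = (-21 + (-24 + 16))² = (-21 - 8)² = (-29)² = 841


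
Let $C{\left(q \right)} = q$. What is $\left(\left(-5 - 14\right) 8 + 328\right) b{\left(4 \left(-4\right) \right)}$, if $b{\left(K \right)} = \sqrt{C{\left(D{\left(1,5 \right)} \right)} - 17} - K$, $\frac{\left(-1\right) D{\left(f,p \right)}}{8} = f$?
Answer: $2816 + 880 i \approx 2816.0 + 880.0 i$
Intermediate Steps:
$D{\left(f,p \right)} = - 8 f$
$b{\left(K \right)} = - K + 5 i$ ($b{\left(K \right)} = \sqrt{\left(-8\right) 1 - 17} - K = \sqrt{-8 - 17} - K = \sqrt{-25} - K = 5 i - K = - K + 5 i$)
$\left(\left(-5 - 14\right) 8 + 328\right) b{\left(4 \left(-4\right) \right)} = \left(\left(-5 - 14\right) 8 + 328\right) \left(- 4 \left(-4\right) + 5 i\right) = \left(\left(-19\right) 8 + 328\right) \left(\left(-1\right) \left(-16\right) + 5 i\right) = \left(-152 + 328\right) \left(16 + 5 i\right) = 176 \left(16 + 5 i\right) = 2816 + 880 i$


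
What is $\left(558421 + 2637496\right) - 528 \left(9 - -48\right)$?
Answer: $3165821$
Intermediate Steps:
$\left(558421 + 2637496\right) - 528 \left(9 - -48\right) = 3195917 - 528 \left(9 + 48\right) = 3195917 - 30096 = 3165821$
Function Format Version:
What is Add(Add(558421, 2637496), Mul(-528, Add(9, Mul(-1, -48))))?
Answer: 3165821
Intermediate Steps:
Add(Add(558421, 2637496), Mul(-528, Add(9, Mul(-1, -48)))) = Add(3195917, Mul(-528, Add(9, 48))) = Add(3195917, Mul(-528, 57)) = Add(3195917, -30096) = 3165821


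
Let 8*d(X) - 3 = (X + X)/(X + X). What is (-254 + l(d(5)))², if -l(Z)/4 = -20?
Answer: 30276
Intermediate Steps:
d(X) = ½ (d(X) = 3/8 + ((X + X)/(X + X))/8 = 3/8 + ((2*X)/((2*X)))/8 = 3/8 + ((2*X)*(1/(2*X)))/8 = 3/8 + (⅛)*1 = 3/8 + ⅛ = ½)
l(Z) = 80 (l(Z) = -4*(-20) = 80)
(-254 + l(d(5)))² = (-254 + 80)² = (-174)² = 30276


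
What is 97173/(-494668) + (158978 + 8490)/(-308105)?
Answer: -16111506827/21772812020 ≈ -0.73998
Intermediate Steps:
97173/(-494668) + (158978 + 8490)/(-308105) = 97173*(-1/494668) + 167468*(-1/308105) = -97173/494668 - 23924/44015 = -16111506827/21772812020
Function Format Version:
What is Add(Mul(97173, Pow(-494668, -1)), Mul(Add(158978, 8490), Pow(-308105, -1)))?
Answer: Rational(-16111506827, 21772812020) ≈ -0.73998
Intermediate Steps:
Add(Mul(97173, Pow(-494668, -1)), Mul(Add(158978, 8490), Pow(-308105, -1))) = Add(Mul(97173, Rational(-1, 494668)), Mul(167468, Rational(-1, 308105))) = Add(Rational(-97173, 494668), Rational(-23924, 44015)) = Rational(-16111506827, 21772812020)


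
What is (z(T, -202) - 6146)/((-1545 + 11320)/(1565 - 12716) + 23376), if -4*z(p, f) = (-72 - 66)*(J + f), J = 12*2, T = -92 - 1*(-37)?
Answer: -137012337/260656001 ≈ -0.52564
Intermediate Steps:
T = -55 (T = -92 + 37 = -55)
J = 24
z(p, f) = 828 + 69*f/2 (z(p, f) = -(-72 - 66)*(24 + f)/4 = -(-69)*(24 + f)/2 = -(-3312 - 138*f)/4 = 828 + 69*f/2)
(z(T, -202) - 6146)/((-1545 + 11320)/(1565 - 12716) + 23376) = ((828 + (69/2)*(-202)) - 6146)/((-1545 + 11320)/(1565 - 12716) + 23376) = ((828 - 6969) - 6146)/(9775/(-11151) + 23376) = (-6141 - 6146)/(9775*(-1/11151) + 23376) = -12287/(-9775/11151 + 23376) = -12287/260656001/11151 = -12287*11151/260656001 = -137012337/260656001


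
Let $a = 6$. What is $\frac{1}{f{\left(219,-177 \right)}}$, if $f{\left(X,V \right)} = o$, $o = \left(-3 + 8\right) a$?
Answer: $\frac{1}{30} \approx 0.033333$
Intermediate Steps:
$o = 30$ ($o = \left(-3 + 8\right) 6 = 5 \cdot 6 = 30$)
$f{\left(X,V \right)} = 30$
$\frac{1}{f{\left(219,-177 \right)}} = \frac{1}{30}$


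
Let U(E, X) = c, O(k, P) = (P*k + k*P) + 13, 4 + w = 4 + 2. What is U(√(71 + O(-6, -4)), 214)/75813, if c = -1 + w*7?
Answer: 13/75813 ≈ 0.00017147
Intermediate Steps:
w = 2 (w = -4 + (4 + 2) = -4 + 6 = 2)
O(k, P) = 13 + 2*P*k (O(k, P) = (P*k + P*k) + 13 = 2*P*k + 13 = 13 + 2*P*k)
c = 13 (c = -1 + 2*7 = -1 + 14 = 13)
U(E, X) = 13
U(√(71 + O(-6, -4)), 214)/75813 = 13/75813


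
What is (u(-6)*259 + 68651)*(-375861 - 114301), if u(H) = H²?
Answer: -38220381950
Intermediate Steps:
(u(-6)*259 + 68651)*(-375861 - 114301) = ((-6)²*259 + 68651)*(-375861 - 114301) = (36*259 + 68651)*(-490162) = (9324 + 68651)*(-490162) = 77975*(-490162) = -38220381950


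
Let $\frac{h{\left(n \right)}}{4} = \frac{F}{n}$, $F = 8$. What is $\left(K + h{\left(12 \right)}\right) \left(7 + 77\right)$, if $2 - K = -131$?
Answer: $11396$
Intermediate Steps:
$h{\left(n \right)} = \frac{32}{n}$ ($h{\left(n \right)} = 4 \frac{8}{n} = \frac{32}{n}$)
$K = 133$ ($K = 2 - -131 = 2 + 131 = 133$)
$\left(K + h{\left(12 \right)}\right) \left(7 + 77\right) = \left(133 + \frac{32}{12}\right) \left(7 + 77\right) = \left(133 + 32 \cdot \frac{1}{12}\right) 84 = \left(133 + \frac{8}{3}\right) 84 = \frac{407}{3} \cdot 84 = 11396$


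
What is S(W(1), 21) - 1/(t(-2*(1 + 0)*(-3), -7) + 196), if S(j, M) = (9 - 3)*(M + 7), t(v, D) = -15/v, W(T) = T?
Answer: 65014/387 ≈ 167.99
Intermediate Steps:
S(j, M) = 42 + 6*M (S(j, M) = 6*(7 + M) = 42 + 6*M)
S(W(1), 21) - 1/(t(-2*(1 + 0)*(-3), -7) + 196) = (42 + 6*21) - 1/(-15*1/(6*(1 + 0)) + 196) = (42 + 126) - 1/(-15/(-2*1*(-3)) + 196) = 168 - 1/(-15/((-2*(-3))) + 196) = 168 - 1/(-15/6 + 196) = 168 - 1/(-15*1/6 + 196) = 168 - 1/(-5/2 + 196) = 168 - 1/387/2 = 168 - 1*2/387 = 168 - 2/387 = 65014/387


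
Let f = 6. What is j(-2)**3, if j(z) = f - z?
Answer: 512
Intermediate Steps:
j(z) = 6 - z
j(-2)**3 = (6 - 1*(-2))**3 = (6 + 2)**3 = 8**3 = 512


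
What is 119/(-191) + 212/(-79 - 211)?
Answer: -37501/27695 ≈ -1.3541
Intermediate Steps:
119/(-191) + 212/(-79 - 211) = 119*(-1/191) + 212/(-290) = -119/191 + 212*(-1/290) = -119/191 - 106/145 = -37501/27695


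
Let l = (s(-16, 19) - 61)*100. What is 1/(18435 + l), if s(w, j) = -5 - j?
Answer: 1/9935 ≈ 0.00010065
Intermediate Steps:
l = -8500 (l = ((-5 - 1*19) - 61)*100 = ((-5 - 19) - 61)*100 = (-24 - 61)*100 = -85*100 = -8500)
1/(18435 + l) = 1/(18435 - 8500) = 1/9935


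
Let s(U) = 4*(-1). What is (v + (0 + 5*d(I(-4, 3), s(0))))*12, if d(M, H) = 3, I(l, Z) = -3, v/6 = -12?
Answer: -684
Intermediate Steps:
v = -72 (v = 6*(-12) = -72)
s(U) = -4
(v + (0 + 5*d(I(-4, 3), s(0))))*12 = (-72 + (0 + 5*3))*12 = (-72 + (0 + 15))*12 = (-72 + 15)*12 = -57*12 = -684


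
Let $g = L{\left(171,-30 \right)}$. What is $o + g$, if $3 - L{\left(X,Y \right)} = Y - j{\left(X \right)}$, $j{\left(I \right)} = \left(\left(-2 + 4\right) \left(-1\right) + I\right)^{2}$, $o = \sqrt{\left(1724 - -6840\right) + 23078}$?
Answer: $28594 + \sqrt{31642} \approx 28772.0$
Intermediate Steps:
$o = \sqrt{31642}$ ($o = \sqrt{\left(1724 + 6840\right) + 23078} = \sqrt{8564 + 23078} = \sqrt{31642} \approx 177.88$)
$j{\left(I \right)} = \left(-2 + I\right)^{2}$ ($j{\left(I \right)} = \left(2 \left(-1\right) + I\right)^{2} = \left(-2 + I\right)^{2}$)
$L{\left(X,Y \right)} = 3 + \left(-2 + X\right)^{2} - Y$ ($L{\left(X,Y \right)} = 3 - \left(Y - \left(-2 + X\right)^{2}\right) = 3 + \left(-2 + X\right)^{2} - Y$)
$g = 28594$ ($g = 3 + \left(-2 + 171\right)^{2} - -30 = 3 + 169^{2} + 30 = 3 + 28561 + 30 = 28594$)
$o + g = \sqrt{31642} + 28594 = 28594 + \sqrt{31642}$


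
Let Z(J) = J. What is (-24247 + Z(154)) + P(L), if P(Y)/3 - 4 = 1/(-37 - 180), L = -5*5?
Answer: -5225580/217 ≈ -24081.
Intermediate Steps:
L = -25
P(Y) = 2601/217 (P(Y) = 12 + 3/(-37 - 180) = 12 + 3/(-217) = 12 + 3*(-1/217) = 12 - 3/217 = 2601/217)
(-24247 + Z(154)) + P(L) = (-24247 + 154) + 2601/217 = -24093 + 2601/217 = -5225580/217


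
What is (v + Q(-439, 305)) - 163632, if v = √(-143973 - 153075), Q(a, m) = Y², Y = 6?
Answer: -163596 + 2*I*√74262 ≈ -1.636e+5 + 545.02*I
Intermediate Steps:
Q(a, m) = 36 (Q(a, m) = 6² = 36)
v = 2*I*√74262 (v = √(-297048) = 2*I*√74262 ≈ 545.02*I)
(v + Q(-439, 305)) - 163632 = (2*I*√74262 + 36) - 163632 = (36 + 2*I*√74262) - 163632 = -163596 + 2*I*√74262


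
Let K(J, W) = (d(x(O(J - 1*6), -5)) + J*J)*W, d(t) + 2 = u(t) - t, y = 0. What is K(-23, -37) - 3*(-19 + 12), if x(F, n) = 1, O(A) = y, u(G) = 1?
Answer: -19478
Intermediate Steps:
O(A) = 0
d(t) = -1 - t (d(t) = -2 + (1 - t) = -1 - t)
K(J, W) = W*(-2 + J²) (K(J, W) = ((-1 - 1*1) + J*J)*W = ((-1 - 1) + J²)*W = (-2 + J²)*W = W*(-2 + J²))
K(-23, -37) - 3*(-19 + 12) = -37*(-2 + (-23)²) - 3*(-19 + 12) = -37*(-2 + 529) - 3*(-7) = -37*527 + 21 = -19499 + 21 = -19478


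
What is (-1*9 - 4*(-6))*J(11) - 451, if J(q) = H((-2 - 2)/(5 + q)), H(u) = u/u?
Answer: -436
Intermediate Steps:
H(u) = 1
J(q) = 1
(-1*9 - 4*(-6))*J(11) - 451 = (-1*9 - 4*(-6))*1 - 451 = (-9 + 24)*1 - 451 = 15*1 - 451 = 15 - 451 = -436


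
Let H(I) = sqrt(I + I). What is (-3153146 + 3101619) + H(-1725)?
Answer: -51527 + 5*I*sqrt(138) ≈ -51527.0 + 58.737*I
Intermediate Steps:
H(I) = sqrt(2)*sqrt(I) (H(I) = sqrt(2*I) = sqrt(2)*sqrt(I))
(-3153146 + 3101619) + H(-1725) = (-3153146 + 3101619) + sqrt(2)*sqrt(-1725) = -51527 + sqrt(2)*(5*I*sqrt(69)) = -51527 + 5*I*sqrt(138)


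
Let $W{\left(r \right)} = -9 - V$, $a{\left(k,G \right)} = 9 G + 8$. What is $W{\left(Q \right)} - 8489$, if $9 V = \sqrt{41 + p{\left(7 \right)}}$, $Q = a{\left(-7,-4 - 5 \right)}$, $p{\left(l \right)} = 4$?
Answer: $-8498 - \frac{\sqrt{5}}{3} \approx -8498.8$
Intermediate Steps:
$a{\left(k,G \right)} = 8 + 9 G$
$Q = -73$ ($Q = 8 + 9 \left(-4 - 5\right) = 8 + 9 \left(-9\right) = 8 - 81 = -73$)
$V = \frac{\sqrt{5}}{3}$ ($V = \frac{\sqrt{41 + 4}}{9} = \frac{\sqrt{45}}{9} = \frac{3 \sqrt{5}}{9} = \frac{\sqrt{5}}{3} \approx 0.74536$)
$W{\left(r \right)} = -9 - \frac{\sqrt{5}}{3}$
$W{\left(Q \right)} - 8489 = \left(-9 - \frac{\sqrt{5}}{3}\right) - 8489 = -8498 - \frac{\sqrt{5}}{3}$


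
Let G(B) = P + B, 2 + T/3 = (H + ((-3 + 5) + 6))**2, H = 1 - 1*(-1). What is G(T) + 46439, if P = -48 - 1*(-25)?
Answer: 46710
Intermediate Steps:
P = -23 (P = -48 + 25 = -23)
H = 2 (H = 1 + 1 = 2)
T = 294 (T = -6 + 3*(2 + ((-3 + 5) + 6))**2 = -6 + 3*(2 + (2 + 6))**2 = -6 + 3*(2 + 8)**2 = -6 + 3*10**2 = -6 + 3*100 = -6 + 300 = 294)
G(B) = -23 + B
G(T) + 46439 = (-23 + 294) + 46439 = 271 + 46439 = 46710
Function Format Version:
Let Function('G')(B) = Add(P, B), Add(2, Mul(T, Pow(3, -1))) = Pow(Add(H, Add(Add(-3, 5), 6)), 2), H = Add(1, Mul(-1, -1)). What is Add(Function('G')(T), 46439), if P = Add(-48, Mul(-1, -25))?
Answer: 46710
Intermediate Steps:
P = -23 (P = Add(-48, 25) = -23)
H = 2 (H = Add(1, 1) = 2)
T = 294 (T = Add(-6, Mul(3, Pow(Add(2, Add(Add(-3, 5), 6)), 2))) = Add(-6, Mul(3, Pow(Add(2, Add(2, 6)), 2))) = Add(-6, Mul(3, Pow(Add(2, 8), 2))) = Add(-6, Mul(3, Pow(10, 2))) = Add(-6, Mul(3, 100)) = Add(-6, 300) = 294)
Function('G')(B) = Add(-23, B)
Add(Function('G')(T), 46439) = Add(Add(-23, 294), 46439) = Add(271, 46439) = 46710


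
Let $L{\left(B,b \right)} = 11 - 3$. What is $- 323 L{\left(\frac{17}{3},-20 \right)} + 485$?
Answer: $-2099$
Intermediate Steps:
$L{\left(B,b \right)} = 8$ ($L{\left(B,b \right)} = 11 - 3 = 8$)
$- 323 L{\left(\frac{17}{3},-20 \right)} + 485 = \left(-323\right) 8 + 485 = -2584 + 485 = -2099$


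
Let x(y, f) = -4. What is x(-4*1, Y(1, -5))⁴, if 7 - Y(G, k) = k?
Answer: 256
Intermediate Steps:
Y(G, k) = 7 - k
x(-4*1, Y(1, -5))⁴ = (-4)⁴ = 256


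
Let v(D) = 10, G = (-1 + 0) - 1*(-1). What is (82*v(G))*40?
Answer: 32800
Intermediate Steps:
G = 0 (G = -1 + 1 = 0)
(82*v(G))*40 = (82*10)*40 = 820*40 = 32800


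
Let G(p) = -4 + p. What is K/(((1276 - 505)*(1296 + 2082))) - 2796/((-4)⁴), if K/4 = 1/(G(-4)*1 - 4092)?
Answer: -933007358057/85425566400 ≈ -10.922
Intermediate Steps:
K = -1/1025 (K = 4/((-4 - 4)*1 - 4092) = 4/(-8*1 - 4092) = 4/(-8 - 4092) = 4/(-4100) = 4*(-1/4100) = -1/1025 ≈ -0.00097561)
K/(((1276 - 505)*(1296 + 2082))) - 2796/((-4)⁴) = -1/((1276 - 505)*(1296 + 2082))/1025 - 2796/((-4)⁴) = -1/(1025*(771*3378)) - 2796/256 = -1/1025/2604438 - 2796*1/256 = -1/1025*1/2604438 - 699/64 = -1/2669548950 - 699/64 = -933007358057/85425566400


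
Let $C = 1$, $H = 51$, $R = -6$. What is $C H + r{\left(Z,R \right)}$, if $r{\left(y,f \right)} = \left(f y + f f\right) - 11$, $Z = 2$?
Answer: $64$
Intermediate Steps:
$r{\left(y,f \right)} = -11 + f^{2} + f y$ ($r{\left(y,f \right)} = \left(f y + f^{2}\right) - 11 = \left(f^{2} + f y\right) - 11 = -11 + f^{2} + f y$)
$C H + r{\left(Z,R \right)} = 1 \cdot 51 - \left(23 - 36\right) = 51 - -13 = 51 + 13 = 64$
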